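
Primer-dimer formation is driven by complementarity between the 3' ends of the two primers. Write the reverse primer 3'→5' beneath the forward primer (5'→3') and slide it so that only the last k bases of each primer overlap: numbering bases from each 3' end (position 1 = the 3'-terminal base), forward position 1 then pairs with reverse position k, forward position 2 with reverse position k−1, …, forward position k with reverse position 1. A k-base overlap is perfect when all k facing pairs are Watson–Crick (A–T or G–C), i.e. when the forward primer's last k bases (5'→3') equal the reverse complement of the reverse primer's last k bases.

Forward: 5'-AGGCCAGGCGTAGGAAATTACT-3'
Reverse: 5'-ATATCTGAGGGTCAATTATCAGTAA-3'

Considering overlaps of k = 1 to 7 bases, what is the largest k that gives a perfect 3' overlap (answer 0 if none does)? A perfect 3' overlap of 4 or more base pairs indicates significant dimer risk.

Last 7 bases (5'→3') — forward …AATTACT, reverse …TCAGTAA.
Reverse complement of the reverse primer's last 7 bases: TTACTGA; its first k bases are the reverse complement of the reverse primer's last k bases, so a perfect k-base overlap needs the forward primer's last k bases to equal them.
Comparing (forward last k vs required): k=1: T vs T ✓; k=2: CT vs TT ✗; k=3: ACT vs TTA ✗; k=4: TACT vs TTAC ✗; k=5: TTACT vs TTACT ✓; k=6: ATTACT vs TTACTG ✗; k=7: AATTACT vs TTACTGA ✗.
Perfect overlaps at k = 1, 5; the largest is 5.

Longest perfect overlap: 5 complementary base pairs; significant dimer risk (threshold 4).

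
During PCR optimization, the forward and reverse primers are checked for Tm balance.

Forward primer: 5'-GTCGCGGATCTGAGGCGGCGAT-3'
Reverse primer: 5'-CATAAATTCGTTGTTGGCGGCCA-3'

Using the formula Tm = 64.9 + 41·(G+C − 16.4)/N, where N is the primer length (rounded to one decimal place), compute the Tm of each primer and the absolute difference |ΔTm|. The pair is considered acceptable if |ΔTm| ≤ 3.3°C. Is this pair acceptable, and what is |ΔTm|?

|ΔTm| = 7.0°C; the pair is not acceptable.

Forward: G+C = 15, N = 22 → Tm = 64.9 + 41·(15 − 16.4)/22 = 62.3°C.
Reverse: G+C = 11, N = 23 → Tm = 64.9 + 41·(11 − 16.4)/23 = 55.3°C.
|ΔTm| = |62.3 − 55.3| = 7.0°C, > 3.3°C.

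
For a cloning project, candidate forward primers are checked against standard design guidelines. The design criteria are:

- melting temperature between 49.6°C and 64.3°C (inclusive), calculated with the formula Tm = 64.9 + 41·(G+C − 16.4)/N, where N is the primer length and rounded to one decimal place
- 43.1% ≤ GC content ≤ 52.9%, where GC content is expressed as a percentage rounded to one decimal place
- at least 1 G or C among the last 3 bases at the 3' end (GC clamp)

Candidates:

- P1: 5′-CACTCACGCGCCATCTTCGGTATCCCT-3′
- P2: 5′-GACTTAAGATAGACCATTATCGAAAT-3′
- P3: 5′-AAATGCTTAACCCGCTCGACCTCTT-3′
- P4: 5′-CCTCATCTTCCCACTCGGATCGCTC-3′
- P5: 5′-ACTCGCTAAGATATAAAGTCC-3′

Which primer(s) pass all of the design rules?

P3 only.

P1 (27 nt, A=4 T=7 G=4 C=12): Tm = 64.9 + 41·(16 − 16.4)/27 = 64.3°C ✓; GC 16/27 = 59.3%, outside 43.1–52.9% ✗; 3' end CCT has 2 G/C ✓ — fails.
P2 (26 nt, A=11 T=7 G=4 C=4): Tm = 64.9 + 41·(8 − 16.4)/26 = 51.7°C ✓; GC 8/26 = 30.8%, outside 43.1–52.9% ✗; 3' end AAT has 0 G/C, need ≥1 ✗ — fails.
P3 (25 nt, A=6 T=7 G=3 C=9): Tm = 64.9 + 41·(12 − 16.4)/25 = 57.7°C ✓; GC 12/25 = 48.0% ✓; 3' end CTT has 1 G/C ✓ — passes.
P4 (25 nt, A=3 T=7 G=3 C=12): Tm = 64.9 + 41·(15 − 16.4)/25 = 62.6°C ✓; GC 15/25 = 60.0%, outside 43.1–52.9% ✗; 3' end CTC has 2 G/C ✓ — fails.
P5 (21 nt, A=8 T=5 G=3 C=5): Tm = 64.9 + 41·(8 − 16.4)/21 = 48.5°C, outside 49.6–64.3°C ✗; GC 8/21 = 38.1%, outside 43.1–52.9% ✗; 3' end TCC has 2 G/C ✓ — fails.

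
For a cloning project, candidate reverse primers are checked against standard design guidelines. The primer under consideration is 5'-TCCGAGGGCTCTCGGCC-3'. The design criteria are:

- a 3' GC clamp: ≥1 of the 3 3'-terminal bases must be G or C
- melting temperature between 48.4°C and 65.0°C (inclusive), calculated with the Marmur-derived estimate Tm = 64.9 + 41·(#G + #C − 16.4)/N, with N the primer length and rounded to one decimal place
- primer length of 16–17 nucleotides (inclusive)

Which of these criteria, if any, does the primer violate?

Meets all criteria.

Base counts: A=1, T=3, G=6, C=7 (length 17).
GC clamp: 3' end GCC has 3 G/C ✓
Tm: Tm = 64.9 + 41·(13 − 16.4)/17 = 56.7°C ✓
length: length 17 ✓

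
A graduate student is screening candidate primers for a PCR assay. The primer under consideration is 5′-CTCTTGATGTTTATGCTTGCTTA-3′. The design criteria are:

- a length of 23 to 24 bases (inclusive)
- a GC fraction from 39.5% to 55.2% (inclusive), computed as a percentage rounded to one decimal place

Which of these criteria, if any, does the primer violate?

Base counts: A=3, T=12, G=4, C=4 (length 23).
length: length 23 ✓
GC content: GC 8/23 = 34.8%, outside 39.5–55.2% ✗

Fails: GC content.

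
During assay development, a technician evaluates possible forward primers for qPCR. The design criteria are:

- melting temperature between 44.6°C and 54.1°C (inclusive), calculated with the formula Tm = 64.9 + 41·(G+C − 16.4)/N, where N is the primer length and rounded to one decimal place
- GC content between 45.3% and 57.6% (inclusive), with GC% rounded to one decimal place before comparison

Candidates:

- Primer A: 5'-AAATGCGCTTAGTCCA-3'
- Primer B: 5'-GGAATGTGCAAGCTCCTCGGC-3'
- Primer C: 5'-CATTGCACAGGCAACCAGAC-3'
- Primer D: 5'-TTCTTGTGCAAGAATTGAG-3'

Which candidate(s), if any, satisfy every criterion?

Primer C only.

Primer A (16 nt, A=5 T=4 G=3 C=4): Tm = 64.9 + 41·(7 − 16.4)/16 = 40.8°C, outside 44.6–54.1°C ✗; GC 7/16 = 43.8%, outside 45.3–57.6% ✗ — fails.
Primer B (21 nt, A=4 T=4 G=7 C=6): Tm = 64.9 + 41·(13 − 16.4)/21 = 58.3°C, outside 44.6–54.1°C ✗; GC 13/21 = 61.9%, outside 45.3–57.6% ✗ — fails.
Primer C (20 nt, A=7 T=2 G=4 C=7): Tm = 64.9 + 41·(11 − 16.4)/20 = 53.8°C ✓; GC 11/20 = 55.0% ✓ — passes.
Primer D (19 nt, A=5 T=7 G=5 C=2): Tm = 64.9 + 41·(7 − 16.4)/19 = 44.6°C ✓; GC 7/19 = 36.8%, outside 45.3–57.6% ✗ — fails.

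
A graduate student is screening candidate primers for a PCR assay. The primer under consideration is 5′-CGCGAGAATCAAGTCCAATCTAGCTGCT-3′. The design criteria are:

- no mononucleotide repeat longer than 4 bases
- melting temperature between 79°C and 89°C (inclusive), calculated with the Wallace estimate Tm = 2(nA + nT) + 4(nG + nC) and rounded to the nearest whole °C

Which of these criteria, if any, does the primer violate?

Meets all criteria.

Base counts: A=8, T=6, G=6, C=8 (length 28).
homopolymer run: longest run = 2 ✓
Tm: Tm = 2·14 + 4·14 = 84°C ✓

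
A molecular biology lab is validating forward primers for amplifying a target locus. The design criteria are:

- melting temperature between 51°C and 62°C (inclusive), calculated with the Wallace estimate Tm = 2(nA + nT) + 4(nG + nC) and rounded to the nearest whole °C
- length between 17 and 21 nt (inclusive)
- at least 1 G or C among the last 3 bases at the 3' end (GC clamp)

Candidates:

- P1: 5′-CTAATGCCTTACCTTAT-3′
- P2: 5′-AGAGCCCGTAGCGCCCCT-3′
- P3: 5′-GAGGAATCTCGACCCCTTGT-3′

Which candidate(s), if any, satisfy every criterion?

P2 and P3.

P1 (17 nt, A=4 T=7 G=1 C=5): Tm = 2·11 + 4·6 = 46°C, outside 51–62°C ✗; length 17 ✓; 3' end TAT has 0 G/C, need ≥1 ✗ — fails.
P2 (18 nt, A=3 T=2 G=5 C=8): Tm = 2·5 + 4·13 = 62°C ✓; length 18 ✓; 3' end CCT has 2 G/C ✓ — passes.
P3 (20 nt, A=4 T=5 G=5 C=6): Tm = 2·9 + 4·11 = 62°C ✓; length 20 ✓; 3' end TGT has 1 G/C ✓ — passes.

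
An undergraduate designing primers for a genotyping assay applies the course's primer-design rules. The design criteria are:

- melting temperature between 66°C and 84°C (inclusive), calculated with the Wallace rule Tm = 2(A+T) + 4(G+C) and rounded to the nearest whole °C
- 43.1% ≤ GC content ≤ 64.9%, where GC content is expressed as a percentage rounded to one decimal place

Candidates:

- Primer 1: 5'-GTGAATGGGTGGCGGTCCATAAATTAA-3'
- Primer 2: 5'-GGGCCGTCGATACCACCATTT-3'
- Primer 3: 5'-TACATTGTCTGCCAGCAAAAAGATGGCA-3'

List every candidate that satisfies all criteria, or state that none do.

Primer 1 (27 nt, A=8 T=7 G=9 C=3): Tm = 2·15 + 4·12 = 78°C ✓; GC 12/27 = 44.4% ✓ — passes.
Primer 2 (21 nt, A=4 T=5 G=5 C=7): Tm = 2·9 + 4·12 = 66°C ✓; GC 12/21 = 57.1% ✓ — passes.
Primer 3 (28 nt, A=10 T=6 G=6 C=6): Tm = 2·16 + 4·12 = 80°C ✓; GC 12/28 = 42.9%, outside 43.1–64.9% ✗ — fails.

Primer 1 and Primer 2.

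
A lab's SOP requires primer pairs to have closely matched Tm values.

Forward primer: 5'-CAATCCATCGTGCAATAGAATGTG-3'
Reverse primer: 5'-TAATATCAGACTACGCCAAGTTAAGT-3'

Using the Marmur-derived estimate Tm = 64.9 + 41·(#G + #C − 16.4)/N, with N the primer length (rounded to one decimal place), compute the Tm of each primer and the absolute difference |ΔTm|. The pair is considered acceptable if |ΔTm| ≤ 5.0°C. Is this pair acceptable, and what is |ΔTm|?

|ΔTm| = 0.8°C; the pair is acceptable.

Forward: G+C = 10, N = 24 → Tm = 64.9 + 41·(10 − 16.4)/24 = 54.0°C.
Reverse: G+C = 9, N = 26 → Tm = 64.9 + 41·(9 − 16.4)/26 = 53.2°C.
|ΔTm| = |54.0 − 53.2| = 0.8°C, ≤ 5.0°C.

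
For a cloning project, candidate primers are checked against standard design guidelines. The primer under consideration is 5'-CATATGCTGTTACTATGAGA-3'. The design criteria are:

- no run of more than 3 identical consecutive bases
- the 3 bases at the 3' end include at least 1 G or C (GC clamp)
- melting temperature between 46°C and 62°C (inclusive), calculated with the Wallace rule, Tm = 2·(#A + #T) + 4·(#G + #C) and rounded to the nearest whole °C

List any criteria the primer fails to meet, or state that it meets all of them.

Base counts: A=6, T=7, G=4, C=3 (length 20).
homopolymer run: longest run = 2 ✓
GC clamp: 3' end AGA has 1 G/C ✓
Tm: Tm = 2·13 + 4·7 = 54°C ✓

Meets all criteria.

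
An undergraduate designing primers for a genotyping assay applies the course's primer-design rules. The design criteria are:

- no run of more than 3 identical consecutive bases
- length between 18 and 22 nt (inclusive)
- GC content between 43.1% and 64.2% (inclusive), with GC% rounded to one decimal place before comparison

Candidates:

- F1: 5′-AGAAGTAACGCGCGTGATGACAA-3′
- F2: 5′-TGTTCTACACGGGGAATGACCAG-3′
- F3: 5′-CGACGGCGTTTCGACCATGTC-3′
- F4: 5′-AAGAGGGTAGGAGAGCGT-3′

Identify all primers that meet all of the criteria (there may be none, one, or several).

F1 (23 nt, A=9 T=3 G=7 C=4): longest run = 2 ✓; length 23, outside 18–22 ✗; GC 11/23 = 47.8% ✓ — fails.
F2 (23 nt, A=6 T=5 G=7 C=5): longest run = 4, exceeds 3 ✗; length 23, outside 18–22 ✗; GC 12/23 = 52.2% ✓ — fails.
F3 (21 nt, A=3 T=5 G=6 C=7): longest run = 3 ✓; length 21 ✓; GC 13/21 = 61.9% ✓ — passes.
F4 (18 nt, A=6 T=2 G=9 C=1): longest run = 3 ✓; length 18 ✓; GC 10/18 = 55.6% ✓ — passes.

F3 and F4.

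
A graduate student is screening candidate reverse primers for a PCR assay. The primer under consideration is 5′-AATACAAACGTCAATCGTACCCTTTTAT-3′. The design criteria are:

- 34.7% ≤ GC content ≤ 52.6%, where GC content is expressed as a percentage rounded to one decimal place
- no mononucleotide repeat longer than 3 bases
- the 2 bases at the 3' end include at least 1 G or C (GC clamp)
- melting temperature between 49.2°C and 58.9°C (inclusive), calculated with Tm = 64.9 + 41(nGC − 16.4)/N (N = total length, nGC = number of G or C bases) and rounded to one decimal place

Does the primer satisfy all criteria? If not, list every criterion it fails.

Fails: GC content, homopolymer run, GC clamp.

Base counts: A=10, T=9, G=2, C=7 (length 28).
GC content: GC 9/28 = 32.1%, outside 34.7–52.6% ✗
homopolymer run: longest run = 4, exceeds 3 ✗
GC clamp: 3' end AT has 0 G/C, need ≥1 ✗
Tm: Tm = 64.9 + 41·(9 − 16.4)/28 = 54.1°C ✓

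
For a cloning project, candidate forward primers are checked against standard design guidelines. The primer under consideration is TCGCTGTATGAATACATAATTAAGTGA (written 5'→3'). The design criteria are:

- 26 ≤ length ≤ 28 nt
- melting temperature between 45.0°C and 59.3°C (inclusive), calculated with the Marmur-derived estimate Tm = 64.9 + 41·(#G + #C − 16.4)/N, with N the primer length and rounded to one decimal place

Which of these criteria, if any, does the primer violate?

Base counts: A=10, T=9, G=5, C=3 (length 27).
length: length 27 ✓
Tm: Tm = 64.9 + 41·(8 − 16.4)/27 = 52.1°C ✓

Meets all criteria.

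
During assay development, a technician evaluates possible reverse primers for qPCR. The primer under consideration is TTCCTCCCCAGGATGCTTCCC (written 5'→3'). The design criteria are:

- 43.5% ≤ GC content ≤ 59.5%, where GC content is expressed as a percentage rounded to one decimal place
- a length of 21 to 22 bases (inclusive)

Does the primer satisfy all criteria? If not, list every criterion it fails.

Base counts: A=2, T=6, G=3, C=10 (length 21).
GC content: GC 13/21 = 61.9%, outside 43.5–59.5% ✗
length: length 21 ✓

Fails: GC content.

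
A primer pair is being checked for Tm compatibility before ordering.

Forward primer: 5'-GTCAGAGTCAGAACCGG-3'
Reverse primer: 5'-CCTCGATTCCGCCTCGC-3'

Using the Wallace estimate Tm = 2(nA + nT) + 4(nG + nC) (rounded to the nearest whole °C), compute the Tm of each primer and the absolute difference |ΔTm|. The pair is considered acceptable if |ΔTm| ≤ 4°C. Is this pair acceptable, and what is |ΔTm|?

Forward: A=5 T=2 G=6 C=4 → Tm = 2·7 + 4·10 = 54°C.
Reverse: A=1 T=4 G=3 C=9 → Tm = 2·5 + 4·12 = 58°C.
|ΔTm| = |54 − 58| = 4°C, ≤ 4°C.

|ΔTm| = 4°C; the pair is acceptable.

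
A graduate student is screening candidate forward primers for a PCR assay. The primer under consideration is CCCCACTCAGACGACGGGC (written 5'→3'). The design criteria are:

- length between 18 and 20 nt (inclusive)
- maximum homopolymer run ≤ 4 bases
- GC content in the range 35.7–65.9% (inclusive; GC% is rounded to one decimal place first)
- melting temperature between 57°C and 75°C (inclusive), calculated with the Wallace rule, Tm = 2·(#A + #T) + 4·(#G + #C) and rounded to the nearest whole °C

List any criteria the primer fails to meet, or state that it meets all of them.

Fails: GC content.

Base counts: A=4, T=1, G=5, C=9 (length 19).
length: length 19 ✓
homopolymer run: longest run = 4 ✓
GC content: GC 14/19 = 73.7%, outside 35.7–65.9% ✗
Tm: Tm = 2·5 + 4·14 = 66°C ✓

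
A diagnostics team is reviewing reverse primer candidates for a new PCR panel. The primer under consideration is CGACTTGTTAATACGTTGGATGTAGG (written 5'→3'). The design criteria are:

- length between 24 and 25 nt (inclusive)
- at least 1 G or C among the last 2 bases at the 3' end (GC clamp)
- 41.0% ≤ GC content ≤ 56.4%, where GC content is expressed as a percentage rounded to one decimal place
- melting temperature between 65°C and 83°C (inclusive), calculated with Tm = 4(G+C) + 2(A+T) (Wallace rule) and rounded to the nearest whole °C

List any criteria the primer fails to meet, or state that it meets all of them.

Base counts: A=6, T=9, G=8, C=3 (length 26).
length: length 26, outside 24–25 ✗
GC clamp: 3' end GG has 2 G/C ✓
GC content: GC 11/26 = 42.3% ✓
Tm: Tm = 2·15 + 4·11 = 74°C ✓

Fails: length.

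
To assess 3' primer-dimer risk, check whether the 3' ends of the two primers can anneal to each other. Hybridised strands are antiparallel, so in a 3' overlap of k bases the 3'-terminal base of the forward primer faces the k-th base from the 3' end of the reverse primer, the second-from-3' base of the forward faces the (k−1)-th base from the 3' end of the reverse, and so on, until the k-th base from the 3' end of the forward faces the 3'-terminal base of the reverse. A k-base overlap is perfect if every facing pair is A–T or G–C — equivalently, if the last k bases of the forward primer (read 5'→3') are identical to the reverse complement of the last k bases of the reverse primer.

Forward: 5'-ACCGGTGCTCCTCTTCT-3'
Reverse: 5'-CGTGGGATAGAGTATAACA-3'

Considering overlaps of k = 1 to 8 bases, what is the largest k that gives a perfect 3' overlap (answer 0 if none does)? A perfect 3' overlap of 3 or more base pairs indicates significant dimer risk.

Longest perfect overlap: 1 complementary base pair; below the dimer-risk threshold (threshold 3).

Last 8 bases (5'→3') — forward …CCTCTTCT, reverse …GTATAACA.
Reverse complement of the reverse primer's last 8 bases: TGTTATAC; its first k bases are the reverse complement of the reverse primer's last k bases, so a perfect k-base overlap needs the forward primer's last k bases to equal them.
Comparing (forward last k vs required): k=1: T vs T ✓; k=2: CT vs TG ✗; k=3: TCT vs TGT ✗; k=4: TTCT vs TGTT ✗; k=5: CTTCT vs TGTTA ✗; k=6: TCTTCT vs TGTTAT ✗; k=7: CTCTTCT vs TGTTATA ✗; k=8: CCTCTTCT vs TGTTATAC ✗.
Only k = 1 is perfect, so the longest perfect 3' overlap is 1.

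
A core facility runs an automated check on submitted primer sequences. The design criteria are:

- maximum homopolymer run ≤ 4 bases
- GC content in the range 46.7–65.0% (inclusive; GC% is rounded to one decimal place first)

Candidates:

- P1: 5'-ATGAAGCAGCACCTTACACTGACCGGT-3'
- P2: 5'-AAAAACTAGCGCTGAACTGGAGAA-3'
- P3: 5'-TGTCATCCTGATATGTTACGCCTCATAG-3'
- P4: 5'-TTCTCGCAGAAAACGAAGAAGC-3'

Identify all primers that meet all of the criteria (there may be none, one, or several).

P1 (27 nt, A=8 T=5 G=6 C=8): longest run = 2 ✓; GC 14/27 = 51.9% ✓ — passes.
P2 (24 nt, A=11 T=3 G=6 C=4): longest run = 5, exceeds 4 ✗; GC 10/24 = 41.7%, outside 46.7–65.0% ✗ — fails.
P3 (28 nt, A=6 T=10 G=5 C=7): longest run = 2 ✓; GC 12/28 = 42.9%, outside 46.7–65.0% ✗ — fails.
P4 (22 nt, A=9 T=3 G=5 C=5): longest run = 4 ✓; GC 10/22 = 45.5%, outside 46.7–65.0% ✗ — fails.

P1 only.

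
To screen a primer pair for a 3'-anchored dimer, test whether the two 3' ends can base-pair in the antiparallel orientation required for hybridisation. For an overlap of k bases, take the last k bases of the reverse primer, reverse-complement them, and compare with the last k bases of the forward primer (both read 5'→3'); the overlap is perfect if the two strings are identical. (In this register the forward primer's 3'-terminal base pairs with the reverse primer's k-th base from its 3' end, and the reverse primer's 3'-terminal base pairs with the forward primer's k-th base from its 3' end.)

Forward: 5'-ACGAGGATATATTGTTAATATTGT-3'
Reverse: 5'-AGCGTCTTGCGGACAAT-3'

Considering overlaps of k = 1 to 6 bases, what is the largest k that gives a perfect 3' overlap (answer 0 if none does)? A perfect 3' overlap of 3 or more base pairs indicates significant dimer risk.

Longest perfect overlap: 5 complementary base pairs; significant dimer risk (threshold 3).

Last 6 bases (5'→3') — forward …TATTGT, reverse …GACAAT.
Reverse complement of the reverse primer's last 6 bases: ATTGTC; its first k bases are the reverse complement of the reverse primer's last k bases, so a perfect k-base overlap needs the forward primer's last k bases to equal them.
Comparing (forward last k vs required): k=1: T vs A ✗; k=2: GT vs AT ✗; k=3: TGT vs ATT ✗; k=4: TTGT vs ATTG ✗; k=5: ATTGT vs ATTGT ✓; k=6: TATTGT vs ATTGTC ✗.
Only k = 5 is perfect, so the longest perfect 3' overlap is 5.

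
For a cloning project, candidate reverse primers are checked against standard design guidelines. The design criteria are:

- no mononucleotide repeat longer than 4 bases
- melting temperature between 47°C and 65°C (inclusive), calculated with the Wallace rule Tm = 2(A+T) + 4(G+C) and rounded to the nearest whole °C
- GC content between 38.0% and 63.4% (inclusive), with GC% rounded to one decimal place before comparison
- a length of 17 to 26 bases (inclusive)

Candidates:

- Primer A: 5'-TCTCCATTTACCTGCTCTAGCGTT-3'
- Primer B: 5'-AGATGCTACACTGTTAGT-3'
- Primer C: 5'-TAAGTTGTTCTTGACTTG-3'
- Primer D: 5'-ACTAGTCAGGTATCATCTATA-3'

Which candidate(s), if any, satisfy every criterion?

Primer B only.

Primer A (24 nt, A=3 T=10 G=3 C=8): longest run = 3 ✓; Tm = 2·13 + 4·11 = 70°C, outside 47–65°C ✗; GC 11/24 = 45.8% ✓; length 24 ✓ — fails.
Primer B (18 nt, A=5 T=6 G=4 C=3): longest run = 2 ✓; Tm = 2·11 + 4·7 = 50°C ✓; GC 7/18 = 38.9% ✓; length 18 ✓ — passes.
Primer C (18 nt, A=3 T=9 G=4 C=2): longest run = 2 ✓; Tm = 2·12 + 4·6 = 48°C ✓; GC 6/18 = 33.3%, outside 38.0–63.4% ✗; length 18 ✓ — fails.
Primer D (21 nt, A=7 T=7 G=3 C=4): longest run = 2 ✓; Tm = 2·14 + 4·7 = 56°C ✓; GC 7/21 = 33.3%, outside 38.0–63.4% ✗; length 21 ✓ — fails.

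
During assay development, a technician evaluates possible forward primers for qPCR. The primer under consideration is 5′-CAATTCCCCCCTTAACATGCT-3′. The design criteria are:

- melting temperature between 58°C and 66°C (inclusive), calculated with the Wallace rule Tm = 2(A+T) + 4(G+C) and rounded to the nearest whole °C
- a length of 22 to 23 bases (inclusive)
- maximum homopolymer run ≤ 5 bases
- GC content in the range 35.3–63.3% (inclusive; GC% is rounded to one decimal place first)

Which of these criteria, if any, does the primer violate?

Fails: length, homopolymer run.

Base counts: A=5, T=6, G=1, C=9 (length 21).
Tm: Tm = 2·11 + 4·10 = 62°C ✓
length: length 21, outside 22–23 ✗
homopolymer run: longest run = 6, exceeds 5 ✗
GC content: GC 10/21 = 47.6% ✓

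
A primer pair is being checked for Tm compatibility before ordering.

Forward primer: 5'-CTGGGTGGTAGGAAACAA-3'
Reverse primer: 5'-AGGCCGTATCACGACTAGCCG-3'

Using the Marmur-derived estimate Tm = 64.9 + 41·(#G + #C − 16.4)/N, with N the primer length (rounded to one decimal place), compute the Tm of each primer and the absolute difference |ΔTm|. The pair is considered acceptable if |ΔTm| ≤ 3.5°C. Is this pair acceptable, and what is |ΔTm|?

|ΔTm| = 10.3°C; the pair is not acceptable.

Forward: G+C = 9, N = 18 → Tm = 64.9 + 41·(9 − 16.4)/18 = 48.0°C.
Reverse: G+C = 13, N = 21 → Tm = 64.9 + 41·(13 − 16.4)/21 = 58.3°C.
|ΔTm| = |48.0 − 58.3| = 10.3°C, > 3.5°C.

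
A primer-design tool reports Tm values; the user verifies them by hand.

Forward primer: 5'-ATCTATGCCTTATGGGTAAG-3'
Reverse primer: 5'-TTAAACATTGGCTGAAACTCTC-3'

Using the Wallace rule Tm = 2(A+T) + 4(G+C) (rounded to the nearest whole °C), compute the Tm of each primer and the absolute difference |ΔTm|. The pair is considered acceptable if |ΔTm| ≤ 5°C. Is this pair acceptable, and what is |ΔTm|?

|ΔTm| = 4°C; the pair is acceptable.

Forward: A=5 T=7 G=5 C=3 → Tm = 2·12 + 4·8 = 56°C.
Reverse: A=7 T=7 G=3 C=5 → Tm = 2·14 + 4·8 = 60°C.
|ΔTm| = |56 − 60| = 4°C, ≤ 5°C.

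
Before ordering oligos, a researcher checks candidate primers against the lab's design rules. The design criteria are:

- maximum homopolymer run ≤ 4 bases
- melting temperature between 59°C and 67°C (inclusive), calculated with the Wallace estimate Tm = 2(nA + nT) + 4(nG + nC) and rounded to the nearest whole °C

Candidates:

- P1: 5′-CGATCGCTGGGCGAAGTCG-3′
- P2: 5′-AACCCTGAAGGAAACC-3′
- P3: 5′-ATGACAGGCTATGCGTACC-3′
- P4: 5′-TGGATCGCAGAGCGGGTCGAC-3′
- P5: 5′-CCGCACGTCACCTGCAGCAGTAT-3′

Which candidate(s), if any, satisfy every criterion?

P1 (19 nt, A=3 T=3 G=8 C=5): longest run = 3 ✓; Tm = 2·6 + 4·13 = 64°C ✓ — passes.
P2 (16 nt, A=7 T=1 G=3 C=5): longest run = 3 ✓; Tm = 2·8 + 4·8 = 48°C, outside 59–67°C ✗ — fails.
P3 (19 nt, A=5 T=4 G=5 C=5): longest run = 2 ✓; Tm = 2·9 + 4·10 = 58°C, outside 59–67°C ✗ — fails.
P4 (21 nt, A=4 T=3 G=9 C=5): longest run = 3 ✓; Tm = 2·7 + 4·14 = 70°C, outside 59–67°C ✗ — fails.
P5 (23 nt, A=5 T=4 G=5 C=9): longest run = 2 ✓; Tm = 2·9 + 4·14 = 74°C, outside 59–67°C ✗ — fails.

P1 only.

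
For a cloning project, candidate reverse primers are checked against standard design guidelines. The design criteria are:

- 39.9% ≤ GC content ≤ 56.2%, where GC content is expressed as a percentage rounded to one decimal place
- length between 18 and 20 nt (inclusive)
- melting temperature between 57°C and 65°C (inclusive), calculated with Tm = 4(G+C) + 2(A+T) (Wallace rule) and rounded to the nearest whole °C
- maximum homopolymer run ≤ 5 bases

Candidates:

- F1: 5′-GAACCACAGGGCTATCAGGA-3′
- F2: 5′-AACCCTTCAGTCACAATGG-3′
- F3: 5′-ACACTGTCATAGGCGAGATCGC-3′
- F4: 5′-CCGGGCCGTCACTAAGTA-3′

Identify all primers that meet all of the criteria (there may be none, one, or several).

F1 (20 nt, A=7 T=2 G=6 C=5): GC 11/20 = 55.0% ✓; length 20 ✓; Tm = 2·9 + 4·11 = 62°C ✓; longest run = 3 ✓ — passes.
F2 (19 nt, A=6 T=4 G=3 C=6): GC 9/19 = 47.4% ✓; length 19 ✓; Tm = 2·10 + 4·9 = 56°C, outside 57–65°C ✗; longest run = 3 ✓ — fails.
F3 (22 nt, A=6 T=4 G=6 C=6): GC 12/22 = 54.5% ✓; length 22, outside 18–20 ✗; Tm = 2·10 + 4·12 = 68°C, outside 57–65°C ✗; longest run = 2 ✓ — fails.
F4 (18 nt, A=4 T=3 G=5 C=6): GC 11/18 = 61.1%, outside 39.9–56.2% ✗; length 18 ✓; Tm = 2·7 + 4·11 = 58°C ✓; longest run = 3 ✓ — fails.

F1 only.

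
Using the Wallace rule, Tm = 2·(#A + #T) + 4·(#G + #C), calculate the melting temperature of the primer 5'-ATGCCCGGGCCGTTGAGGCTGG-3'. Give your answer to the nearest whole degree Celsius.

76°C

Base counts: A=2, T=4, G=10, C=6 (length 22).
Tm = 2·(2+4) + 4·(10+6) = 2·6 + 4·16 = 12 + 64 = 76°C.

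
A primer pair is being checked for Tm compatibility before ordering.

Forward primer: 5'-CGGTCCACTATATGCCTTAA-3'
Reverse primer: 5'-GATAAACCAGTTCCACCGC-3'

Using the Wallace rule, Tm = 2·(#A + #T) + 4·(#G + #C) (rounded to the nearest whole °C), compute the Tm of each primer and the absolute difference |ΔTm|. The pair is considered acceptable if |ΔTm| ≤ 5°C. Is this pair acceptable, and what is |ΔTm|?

|ΔTm| = 0°C; the pair is acceptable.

Forward: A=5 T=6 G=3 C=6 → Tm = 2·11 + 4·9 = 58°C.
Reverse: A=6 T=3 G=3 C=7 → Tm = 2·9 + 4·10 = 58°C.
|ΔTm| = |58 − 58| = 0°C, ≤ 5°C.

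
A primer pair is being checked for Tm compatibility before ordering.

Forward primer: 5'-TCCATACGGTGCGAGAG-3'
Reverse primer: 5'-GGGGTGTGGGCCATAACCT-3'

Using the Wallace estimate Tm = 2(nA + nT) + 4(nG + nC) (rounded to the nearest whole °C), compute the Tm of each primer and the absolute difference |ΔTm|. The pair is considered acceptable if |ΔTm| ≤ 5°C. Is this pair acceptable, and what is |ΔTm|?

|ΔTm| = 8°C; the pair is not acceptable.

Forward: A=4 T=3 G=6 C=4 → Tm = 2·7 + 4·10 = 54°C.
Reverse: A=3 T=4 G=8 C=4 → Tm = 2·7 + 4·12 = 62°C.
|ΔTm| = |54 − 62| = 8°C, > 5°C.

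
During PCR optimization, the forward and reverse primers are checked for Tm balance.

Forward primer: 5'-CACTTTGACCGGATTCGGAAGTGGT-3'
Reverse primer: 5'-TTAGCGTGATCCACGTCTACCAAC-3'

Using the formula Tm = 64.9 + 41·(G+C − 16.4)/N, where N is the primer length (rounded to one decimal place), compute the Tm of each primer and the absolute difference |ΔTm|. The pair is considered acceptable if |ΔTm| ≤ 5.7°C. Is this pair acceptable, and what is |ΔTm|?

Forward: G+C = 13, N = 25 → Tm = 64.9 + 41·(13 − 16.4)/25 = 59.3°C.
Reverse: G+C = 12, N = 24 → Tm = 64.9 + 41·(12 − 16.4)/24 = 57.4°C.
|ΔTm| = |59.3 − 57.4| = 1.9°C, ≤ 5.7°C.

|ΔTm| = 1.9°C; the pair is acceptable.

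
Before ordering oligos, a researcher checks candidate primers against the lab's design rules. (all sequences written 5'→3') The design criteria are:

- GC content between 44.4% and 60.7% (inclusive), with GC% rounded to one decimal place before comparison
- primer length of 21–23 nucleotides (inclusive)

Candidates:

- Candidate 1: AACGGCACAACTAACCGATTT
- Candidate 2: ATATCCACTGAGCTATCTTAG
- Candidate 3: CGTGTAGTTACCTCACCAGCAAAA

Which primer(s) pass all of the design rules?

None of the candidates satisfy all criteria.

Candidate 1 (21 nt, A=8 T=4 G=3 C=6): GC 9/21 = 42.9%, outside 44.4–60.7% ✗; length 21 ✓ — fails.
Candidate 2 (21 nt, A=6 T=7 G=3 C=5): GC 8/21 = 38.1%, outside 44.4–60.7% ✗; length 21 ✓ — fails.
Candidate 3 (24 nt, A=8 T=5 G=4 C=7): GC 11/24 = 45.8% ✓; length 24, outside 21–23 ✗ — fails.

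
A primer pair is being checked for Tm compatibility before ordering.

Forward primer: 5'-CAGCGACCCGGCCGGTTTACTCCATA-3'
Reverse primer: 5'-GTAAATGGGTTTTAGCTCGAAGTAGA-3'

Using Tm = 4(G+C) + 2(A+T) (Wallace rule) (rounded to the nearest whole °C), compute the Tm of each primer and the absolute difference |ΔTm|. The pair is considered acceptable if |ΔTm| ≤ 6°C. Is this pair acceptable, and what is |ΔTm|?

Forward: A=5 T=5 G=6 C=10 → Tm = 2·10 + 4·16 = 84°C.
Reverse: A=8 T=8 G=8 C=2 → Tm = 2·16 + 4·10 = 72°C.
|ΔTm| = |84 − 72| = 12°C, > 6°C.

|ΔTm| = 12°C; the pair is not acceptable.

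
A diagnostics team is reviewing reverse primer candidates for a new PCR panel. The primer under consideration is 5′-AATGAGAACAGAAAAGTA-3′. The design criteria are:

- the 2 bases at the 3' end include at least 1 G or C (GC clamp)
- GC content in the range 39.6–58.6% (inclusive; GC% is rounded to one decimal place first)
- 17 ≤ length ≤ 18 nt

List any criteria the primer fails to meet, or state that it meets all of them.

Base counts: A=11, T=2, G=4, C=1 (length 18).
GC clamp: 3' end TA has 0 G/C, need ≥1 ✗
GC content: GC 5/18 = 27.8%, outside 39.6–58.6% ✗
length: length 18 ✓

Fails: GC clamp, GC content.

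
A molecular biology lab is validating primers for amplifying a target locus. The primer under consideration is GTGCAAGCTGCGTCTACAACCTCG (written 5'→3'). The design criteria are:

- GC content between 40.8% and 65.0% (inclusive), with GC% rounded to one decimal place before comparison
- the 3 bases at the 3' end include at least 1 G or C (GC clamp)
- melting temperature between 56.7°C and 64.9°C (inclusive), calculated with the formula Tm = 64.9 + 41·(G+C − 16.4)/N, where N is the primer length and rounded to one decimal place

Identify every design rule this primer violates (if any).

Base counts: A=5, T=5, G=6, C=8 (length 24).
GC content: GC 14/24 = 58.3% ✓
GC clamp: 3' end TCG has 2 G/C ✓
Tm: Tm = 64.9 + 41·(14 − 16.4)/24 = 60.8°C ✓

Meets all criteria.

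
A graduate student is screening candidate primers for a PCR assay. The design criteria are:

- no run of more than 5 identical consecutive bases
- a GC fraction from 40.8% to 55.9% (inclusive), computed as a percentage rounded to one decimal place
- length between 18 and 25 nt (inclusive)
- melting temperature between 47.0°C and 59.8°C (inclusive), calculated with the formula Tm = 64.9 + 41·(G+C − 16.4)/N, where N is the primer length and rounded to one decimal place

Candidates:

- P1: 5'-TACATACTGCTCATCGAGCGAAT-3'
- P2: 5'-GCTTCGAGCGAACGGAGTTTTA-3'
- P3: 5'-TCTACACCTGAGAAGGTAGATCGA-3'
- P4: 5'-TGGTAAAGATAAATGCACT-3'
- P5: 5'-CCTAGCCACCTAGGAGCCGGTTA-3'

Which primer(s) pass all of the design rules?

P1, P2 and P3.

P1 (23 nt, A=7 T=6 G=4 C=6): longest run = 2 ✓; GC 10/23 = 43.5% ✓; length 23 ✓; Tm = 64.9 + 41·(10 − 16.4)/23 = 53.5°C ✓ — passes.
P2 (22 nt, A=5 T=6 G=7 C=4): longest run = 4 ✓; GC 11/22 = 50.0% ✓; length 22 ✓; Tm = 64.9 + 41·(11 − 16.4)/22 = 54.8°C ✓ — passes.
P3 (24 nt, A=8 T=5 G=6 C=5): longest run = 2 ✓; GC 11/24 = 45.8% ✓; length 24 ✓; Tm = 64.9 + 41·(11 − 16.4)/24 = 55.7°C ✓ — passes.
P4 (19 nt, A=8 T=5 G=4 C=2): longest run = 3 ✓; GC 6/19 = 31.6%, outside 40.8–55.9% ✗; length 19 ✓; Tm = 64.9 + 41·(6 − 16.4)/19 = 42.5°C, outside 47.0–59.8°C ✗ — fails.
P5 (23 nt, A=5 T=4 G=6 C=8): longest run = 2 ✓; GC 14/23 = 60.9%, outside 40.8–55.9% ✗; length 23 ✓; Tm = 64.9 + 41·(14 − 16.4)/23 = 60.6°C, outside 47.0–59.8°C ✗ — fails.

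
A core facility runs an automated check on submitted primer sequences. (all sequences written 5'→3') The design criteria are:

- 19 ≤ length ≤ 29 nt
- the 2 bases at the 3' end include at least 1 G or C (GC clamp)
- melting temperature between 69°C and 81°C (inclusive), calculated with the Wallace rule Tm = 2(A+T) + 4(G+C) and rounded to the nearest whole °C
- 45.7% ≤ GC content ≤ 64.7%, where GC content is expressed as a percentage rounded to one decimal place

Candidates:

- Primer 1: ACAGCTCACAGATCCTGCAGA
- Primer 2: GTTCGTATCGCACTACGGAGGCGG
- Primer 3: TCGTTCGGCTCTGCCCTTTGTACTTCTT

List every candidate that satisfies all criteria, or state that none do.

Primer 1 (21 nt, A=7 T=3 G=4 C=7): length 21 ✓; 3' end GA has 1 G/C ✓; Tm = 2·10 + 4·11 = 64°C, outside 69–81°C ✗; GC 11/21 = 52.4% ✓ — fails.
Primer 2 (24 nt, A=4 T=5 G=9 C=6): length 24 ✓; 3' end GG has 2 G/C ✓; Tm = 2·9 + 4·15 = 78°C ✓; GC 15/24 = 62.5% ✓ — passes.
Primer 3 (28 nt, A=1 T=13 G=5 C=9): length 28 ✓; 3' end TT has 0 G/C, need ≥1 ✗; Tm = 2·14 + 4·14 = 84°C, outside 69–81°C ✗; GC 14/28 = 50.0% ✓ — fails.

Primer 2 only.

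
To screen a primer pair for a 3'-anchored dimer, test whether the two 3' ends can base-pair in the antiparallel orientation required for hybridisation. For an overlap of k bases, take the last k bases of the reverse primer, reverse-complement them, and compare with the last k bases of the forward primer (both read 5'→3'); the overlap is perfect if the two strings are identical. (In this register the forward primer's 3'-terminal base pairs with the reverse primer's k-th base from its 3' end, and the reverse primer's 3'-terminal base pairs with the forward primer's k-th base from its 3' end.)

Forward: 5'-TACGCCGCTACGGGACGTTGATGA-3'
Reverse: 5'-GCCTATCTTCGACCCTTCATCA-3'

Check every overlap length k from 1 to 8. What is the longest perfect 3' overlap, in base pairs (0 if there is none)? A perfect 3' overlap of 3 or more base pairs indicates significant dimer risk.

Longest perfect overlap: 6 complementary base pairs; significant dimer risk (threshold 3).

Last 8 bases (5'→3') — forward …GTTGATGA, reverse …CTTCATCA.
Reverse complement of the reverse primer's last 8 bases: TGATGAAG; its first k bases are the reverse complement of the reverse primer's last k bases, so a perfect k-base overlap needs the forward primer's last k bases to equal them.
Comparing (forward last k vs required): k=1: A vs T ✗; k=2: GA vs TG ✗; k=3: TGA vs TGA ✓; k=4: ATGA vs TGAT ✗; k=5: GATGA vs TGATG ✗; k=6: TGATGA vs TGATGA ✓; k=7: TTGATGA vs TGATGAA ✗; k=8: GTTGATGA vs TGATGAAG ✗.
Perfect overlaps at k = 3, 6; the largest is 6.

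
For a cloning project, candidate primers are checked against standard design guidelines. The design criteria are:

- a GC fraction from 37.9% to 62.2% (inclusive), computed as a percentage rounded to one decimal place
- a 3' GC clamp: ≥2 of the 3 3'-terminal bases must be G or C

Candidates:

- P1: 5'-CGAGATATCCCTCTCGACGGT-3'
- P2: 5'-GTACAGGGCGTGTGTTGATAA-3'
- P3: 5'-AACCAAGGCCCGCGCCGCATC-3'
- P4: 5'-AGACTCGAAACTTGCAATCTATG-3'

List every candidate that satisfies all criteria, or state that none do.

P1 only.

P1 (21 nt, A=4 T=5 G=5 C=7): GC 12/21 = 57.1% ✓; 3' end GGT has 2 G/C ✓ — passes.
P2 (21 nt, A=5 T=6 G=8 C=2): GC 10/21 = 47.6% ✓; 3' end TAA has 0 G/C, need ≥2 ✗ — fails.
P3 (21 nt, A=5 T=1 G=5 C=10): GC 15/21 = 71.4%, outside 37.9–62.2% ✗; 3' end ATC has 1 G/C, need ≥2 ✗ — fails.
P4 (23 nt, A=8 T=6 G=4 C=5): GC 9/23 = 39.1% ✓; 3' end ATG has 1 G/C, need ≥2 ✗ — fails.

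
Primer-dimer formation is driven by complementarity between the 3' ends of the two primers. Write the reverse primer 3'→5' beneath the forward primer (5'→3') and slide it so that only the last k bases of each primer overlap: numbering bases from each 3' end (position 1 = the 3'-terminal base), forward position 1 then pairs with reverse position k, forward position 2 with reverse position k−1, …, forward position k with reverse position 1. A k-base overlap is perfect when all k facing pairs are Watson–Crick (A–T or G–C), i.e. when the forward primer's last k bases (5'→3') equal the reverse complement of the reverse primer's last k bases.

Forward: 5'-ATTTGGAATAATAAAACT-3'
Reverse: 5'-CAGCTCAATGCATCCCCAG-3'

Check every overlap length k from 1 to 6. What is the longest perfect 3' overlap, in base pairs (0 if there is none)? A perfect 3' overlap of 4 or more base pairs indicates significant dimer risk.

Longest perfect overlap: 2 complementary base pairs; below the dimer-risk threshold (threshold 4).

Last 6 bases (5'→3') — forward …AAAACT, reverse …CCCCAG.
Reverse complement of the reverse primer's last 6 bases: CTGGGG; its first k bases are the reverse complement of the reverse primer's last k bases, so a perfect k-base overlap needs the forward primer's last k bases to equal them.
Comparing (forward last k vs required): k=1: T vs C ✗; k=2: CT vs CT ✓; k=3: ACT vs CTG ✗; k=4: AACT vs CTGG ✗; k=5: AAACT vs CTGGG ✗; k=6: AAAACT vs CTGGGG ✗.
Only k = 2 is perfect, so the longest perfect 3' overlap is 2.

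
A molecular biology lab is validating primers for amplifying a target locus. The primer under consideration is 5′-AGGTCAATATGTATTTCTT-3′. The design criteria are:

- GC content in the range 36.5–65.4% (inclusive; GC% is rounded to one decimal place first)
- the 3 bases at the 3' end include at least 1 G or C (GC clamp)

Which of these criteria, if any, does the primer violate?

Base counts: A=5, T=9, G=3, C=2 (length 19).
GC content: GC 5/19 = 26.3%, outside 36.5–65.4% ✗
GC clamp: 3' end CTT has 1 G/C ✓

Fails: GC content.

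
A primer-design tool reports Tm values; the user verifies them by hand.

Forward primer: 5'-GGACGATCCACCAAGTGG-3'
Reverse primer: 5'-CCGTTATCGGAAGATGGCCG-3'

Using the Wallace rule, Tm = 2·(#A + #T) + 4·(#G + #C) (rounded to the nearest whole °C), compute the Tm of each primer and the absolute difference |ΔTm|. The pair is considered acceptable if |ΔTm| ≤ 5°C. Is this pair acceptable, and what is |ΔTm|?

|ΔTm| = 6°C; the pair is not acceptable.

Forward: A=5 T=2 G=6 C=5 → Tm = 2·7 + 4·11 = 58°C.
Reverse: A=4 T=4 G=7 C=5 → Tm = 2·8 + 4·12 = 64°C.
|ΔTm| = |58 − 64| = 6°C, > 5°C.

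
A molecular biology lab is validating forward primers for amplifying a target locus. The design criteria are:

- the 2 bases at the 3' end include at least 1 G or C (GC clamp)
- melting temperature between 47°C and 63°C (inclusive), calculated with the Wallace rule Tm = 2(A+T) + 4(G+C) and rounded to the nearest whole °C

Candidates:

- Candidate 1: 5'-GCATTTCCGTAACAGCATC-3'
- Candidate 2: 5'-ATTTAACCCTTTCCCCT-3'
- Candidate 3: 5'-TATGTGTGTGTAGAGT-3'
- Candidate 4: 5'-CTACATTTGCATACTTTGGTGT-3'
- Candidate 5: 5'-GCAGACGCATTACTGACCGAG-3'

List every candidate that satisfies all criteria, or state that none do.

Candidate 1, Candidate 2 and Candidate 4.

Candidate 1 (19 nt, A=5 T=5 G=3 C=6): 3' end TC has 1 G/C ✓; Tm = 2·10 + 4·9 = 56°C ✓ — passes.
Candidate 2 (17 nt, A=3 T=7 G=0 C=7): 3' end CT has 1 G/C ✓; Tm = 2·10 + 4·7 = 48°C ✓ — passes.
Candidate 3 (16 nt, A=3 T=7 G=6 C=0): 3' end GT has 1 G/C ✓; Tm = 2·10 + 4·6 = 44°C, outside 47–63°C ✗ — fails.
Candidate 4 (22 nt, A=4 T=10 G=4 C=4): 3' end GT has 1 G/C ✓; Tm = 2·14 + 4·8 = 60°C ✓ — passes.
Candidate 5 (21 nt, A=6 T=3 G=6 C=6): 3' end AG has 1 G/C ✓; Tm = 2·9 + 4·12 = 66°C, outside 47–63°C ✗ — fails.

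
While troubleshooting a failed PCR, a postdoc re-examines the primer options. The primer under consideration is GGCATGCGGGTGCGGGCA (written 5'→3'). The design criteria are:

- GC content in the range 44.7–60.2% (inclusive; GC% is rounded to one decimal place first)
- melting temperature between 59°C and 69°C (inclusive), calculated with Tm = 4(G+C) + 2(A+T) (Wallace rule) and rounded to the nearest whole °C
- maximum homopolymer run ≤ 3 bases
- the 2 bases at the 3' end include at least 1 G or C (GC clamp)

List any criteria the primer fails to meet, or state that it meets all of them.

Base counts: A=2, T=2, G=10, C=4 (length 18).
GC content: GC 14/18 = 77.8%, outside 44.7–60.2% ✗
Tm: Tm = 2·4 + 4·14 = 64°C ✓
homopolymer run: longest run = 3 ✓
GC clamp: 3' end CA has 1 G/C ✓

Fails: GC content.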